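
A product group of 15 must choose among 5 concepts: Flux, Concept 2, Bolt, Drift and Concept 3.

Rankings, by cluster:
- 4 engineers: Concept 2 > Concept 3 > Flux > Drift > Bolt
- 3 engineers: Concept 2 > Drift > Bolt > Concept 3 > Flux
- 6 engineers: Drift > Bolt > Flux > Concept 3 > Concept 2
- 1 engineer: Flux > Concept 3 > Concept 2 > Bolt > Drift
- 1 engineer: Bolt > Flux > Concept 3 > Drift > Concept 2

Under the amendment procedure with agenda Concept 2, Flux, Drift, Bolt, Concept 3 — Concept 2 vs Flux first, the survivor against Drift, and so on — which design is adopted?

Round 1: Concept 2 vs Flux — 7–8, Flux advances.
Round 2: Flux vs Drift — 6–9, Drift advances.
Round 3: Drift vs Bolt — 13–2, Drift advances.
Round 4: Drift vs Concept 3 — 9–6, Drift advances.
Drift survives the agenda.

Drift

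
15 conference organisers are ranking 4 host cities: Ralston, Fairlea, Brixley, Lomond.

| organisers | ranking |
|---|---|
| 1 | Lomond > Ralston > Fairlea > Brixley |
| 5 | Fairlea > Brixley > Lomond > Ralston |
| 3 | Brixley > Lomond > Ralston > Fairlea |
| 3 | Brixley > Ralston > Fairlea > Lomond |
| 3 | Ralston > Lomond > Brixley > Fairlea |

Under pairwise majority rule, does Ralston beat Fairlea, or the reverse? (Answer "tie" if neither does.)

Ralston

Ballots ranking Ralston above Fairlea: 1 + 3 + 3 + 3 = 10.
Ballots ranking Fairlea above Ralston: 15 − 10 = 5.
Ralston wins the head-to-head 10–5.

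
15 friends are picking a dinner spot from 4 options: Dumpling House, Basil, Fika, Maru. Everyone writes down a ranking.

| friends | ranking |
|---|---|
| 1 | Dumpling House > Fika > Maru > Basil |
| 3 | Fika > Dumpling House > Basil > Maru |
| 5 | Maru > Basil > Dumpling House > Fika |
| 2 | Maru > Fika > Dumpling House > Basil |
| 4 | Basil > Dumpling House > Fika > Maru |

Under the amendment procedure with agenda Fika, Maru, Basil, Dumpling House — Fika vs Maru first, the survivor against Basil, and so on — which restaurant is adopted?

Round 1: Fika vs Maru — 8–7, Fika advances.
Round 2: Fika vs Basil — 6–9, Basil advances.
Round 3: Basil vs Dumpling House — 9–6, Basil advances.
Basil survives the agenda.

Basil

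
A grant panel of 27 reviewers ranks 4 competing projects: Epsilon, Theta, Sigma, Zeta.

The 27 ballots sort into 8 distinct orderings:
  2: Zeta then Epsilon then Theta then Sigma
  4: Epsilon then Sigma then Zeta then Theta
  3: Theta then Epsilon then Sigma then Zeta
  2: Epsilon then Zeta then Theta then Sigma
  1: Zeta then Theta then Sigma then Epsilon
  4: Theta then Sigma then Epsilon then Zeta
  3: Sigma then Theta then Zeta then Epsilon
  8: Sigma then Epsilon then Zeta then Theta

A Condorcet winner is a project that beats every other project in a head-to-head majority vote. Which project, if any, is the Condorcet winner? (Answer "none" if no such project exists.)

Head-to-head results (27 reviewers):
Epsilon vs Theta: Epsilon wins 16–11.
Epsilon vs Sigma: Sigma wins 16–11.
Epsilon–Zeta: Epsilon 21–6.
Theta vs Sigma: Sigma wins 15–12.
Theta vs Zeta: Zeta wins 17–10.
Sigma–Zeta: Sigma 22–5.
Sigma beats each of Epsilon, Theta, Zeta — Sigma is the Condorcet winner.

Sigma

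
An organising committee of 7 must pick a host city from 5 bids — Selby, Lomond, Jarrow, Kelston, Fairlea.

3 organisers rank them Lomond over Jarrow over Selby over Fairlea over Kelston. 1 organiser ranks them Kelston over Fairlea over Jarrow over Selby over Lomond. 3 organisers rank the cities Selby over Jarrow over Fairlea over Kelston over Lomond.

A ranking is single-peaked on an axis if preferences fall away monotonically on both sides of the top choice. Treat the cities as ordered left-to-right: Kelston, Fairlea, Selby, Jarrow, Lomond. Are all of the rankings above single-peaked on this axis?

no

Axis positions: Kelston=1, Fairlea=2, Selby=3, Jarrow=4, Lomond=5.
Cluster 1 (peak Lomond at position 5): ranking walks positions 5-4-3-2-1, expanding outward from the peak — single-peaked.
Cluster 2: ranking walks positions 1-2-4-3-5; Jarrow is ranked above Selby even though Selby lies between Jarrow and the peak Kelston on the axis — preferences dip and rise again. Not single-peaked.
Cluster 3 (peak Selby at position 3): ranking walks positions 3-4-2-1-5, expanding outward from the peak — single-peaked.
Cluster 2 violates single-peakedness, so the profile is not single-peaked on this axis.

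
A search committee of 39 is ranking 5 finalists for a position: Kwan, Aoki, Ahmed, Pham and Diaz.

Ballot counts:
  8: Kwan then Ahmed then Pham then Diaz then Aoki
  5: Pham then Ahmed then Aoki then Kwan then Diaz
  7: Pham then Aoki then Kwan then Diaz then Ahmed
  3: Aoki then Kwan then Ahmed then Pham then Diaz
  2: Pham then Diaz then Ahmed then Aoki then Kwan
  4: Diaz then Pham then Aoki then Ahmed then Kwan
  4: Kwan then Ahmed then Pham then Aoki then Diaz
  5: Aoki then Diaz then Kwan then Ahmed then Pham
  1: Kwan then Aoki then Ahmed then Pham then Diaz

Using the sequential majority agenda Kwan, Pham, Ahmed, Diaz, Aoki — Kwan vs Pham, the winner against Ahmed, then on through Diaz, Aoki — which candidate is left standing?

Aoki

Round 1: Kwan vs Pham — 21–18, Kwan advances.
Round 2: Kwan vs Ahmed — 28–11, Kwan advances.
Round 3: Kwan vs Diaz — 28–11, Kwan advances.
Round 4: Kwan vs Aoki — 13–26, Aoki advances.
Aoki survives the agenda.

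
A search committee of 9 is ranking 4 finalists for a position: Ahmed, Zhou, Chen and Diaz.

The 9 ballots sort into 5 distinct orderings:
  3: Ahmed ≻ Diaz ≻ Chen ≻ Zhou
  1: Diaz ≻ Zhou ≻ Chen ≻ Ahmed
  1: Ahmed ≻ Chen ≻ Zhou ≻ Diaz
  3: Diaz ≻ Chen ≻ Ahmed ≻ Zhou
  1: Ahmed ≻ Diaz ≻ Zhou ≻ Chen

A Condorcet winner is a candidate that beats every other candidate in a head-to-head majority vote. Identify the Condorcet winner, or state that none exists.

Check each pair by majority over 9 ballots:
Ahmed vs Zhou: Ahmed is ranked higher on 3+1+3+1 = 8 ballots, Zhou on 1. Ahmed wins 8–1.
Ahmed vs Chen: Ahmed is ranked higher on 3+1+1 = 5 ballots, Chen on 4. Ahmed wins 5–4.
Ahmed vs Diaz: Ahmed preferred on 3+1+1 = 5 ballots; Ahmed wins 5–4.
Zhou vs Chen: Zhou is ranked higher on 1+1 = 2 ballots, Chen on 7. Chen wins 7–2.
Zhou vs Diaz: Zhou is ranked higher on 1 ballot, Diaz on 8. Diaz wins 8–1.
Chen vs Diaz: Chen is ranked higher on 1 ballot, Diaz on 8. Diaz wins 8–1.
Only Ahmed has no losses; Ahmed is the Condorcet winner.

Ahmed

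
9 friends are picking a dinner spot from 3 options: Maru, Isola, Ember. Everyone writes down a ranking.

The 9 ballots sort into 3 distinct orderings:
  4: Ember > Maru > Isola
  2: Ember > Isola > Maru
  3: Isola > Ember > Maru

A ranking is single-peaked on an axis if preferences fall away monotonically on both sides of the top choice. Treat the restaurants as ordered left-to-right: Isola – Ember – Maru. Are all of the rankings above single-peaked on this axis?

yes

Axis positions: Isola=1, Ember=2, Maru=3.
Faction 1 (peak Ember at position 2): ranking walks positions 2-3-1, expanding outward from the peak — single-peaked.
Faction 2 (peak Ember at position 2): ranking walks positions 2-1-3, expanding outward from the peak — single-peaked.
Faction 3 (peak Isola at position 1): ranking walks positions 1-2-3, expanding outward from the peak — single-peaked.
Every ranking is single-peaked on this axis.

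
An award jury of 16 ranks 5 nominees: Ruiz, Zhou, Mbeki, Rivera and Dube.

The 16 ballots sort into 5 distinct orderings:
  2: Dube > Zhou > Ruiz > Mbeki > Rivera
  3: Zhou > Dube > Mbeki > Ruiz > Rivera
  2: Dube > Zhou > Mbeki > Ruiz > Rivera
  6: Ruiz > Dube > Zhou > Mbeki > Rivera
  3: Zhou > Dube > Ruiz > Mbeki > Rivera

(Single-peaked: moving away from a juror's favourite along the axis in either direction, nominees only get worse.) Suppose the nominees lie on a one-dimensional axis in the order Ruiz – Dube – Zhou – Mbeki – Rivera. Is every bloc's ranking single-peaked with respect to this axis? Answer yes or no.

yes

Axis positions: Ruiz=1, Dube=2, Zhou=3, Mbeki=4, Rivera=5.
Bloc 1 (peak Dube at position 2): ranking walks positions 2-3-1-4-5, expanding outward from the peak — single-peaked.
Bloc 2 (peak Zhou at position 3): ranking walks positions 3-2-4-1-5, expanding outward from the peak — single-peaked.
Bloc 3 (peak Dube at position 2): ranking walks positions 2-3-4-1-5, expanding outward from the peak — single-peaked.
Bloc 4 (peak Ruiz at position 1): ranking walks positions 1-2-3-4-5, expanding outward from the peak — single-peaked.
Bloc 5 (peak Zhou at position 3): ranking walks positions 3-2-1-4-5, expanding outward from the peak — single-peaked.
Every ranking is single-peaked on this axis.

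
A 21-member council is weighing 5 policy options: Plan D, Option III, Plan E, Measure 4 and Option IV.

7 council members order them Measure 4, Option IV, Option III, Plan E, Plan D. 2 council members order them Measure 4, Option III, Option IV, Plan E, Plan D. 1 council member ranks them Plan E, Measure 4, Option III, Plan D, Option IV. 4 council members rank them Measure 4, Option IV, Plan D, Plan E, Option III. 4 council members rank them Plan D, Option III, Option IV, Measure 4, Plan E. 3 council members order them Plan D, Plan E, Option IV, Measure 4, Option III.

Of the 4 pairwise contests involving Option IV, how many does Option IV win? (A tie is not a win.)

3

Option IV against each rival (21 council members):
Option IV vs Plan D: Option IV, 13–8.
Option IV vs Option III: Option IV wins 14–7.
Option IV vs Plan E: Option IV preferred on 7+2+4+4 = 17 ballots; Option IV wins 17–4.
Option IV vs Measure 4: Measure 4 wins 14–7.
Option IV beats Plan D, Option III, Plan E; loses to Measure 4 — 3 pairwise wins.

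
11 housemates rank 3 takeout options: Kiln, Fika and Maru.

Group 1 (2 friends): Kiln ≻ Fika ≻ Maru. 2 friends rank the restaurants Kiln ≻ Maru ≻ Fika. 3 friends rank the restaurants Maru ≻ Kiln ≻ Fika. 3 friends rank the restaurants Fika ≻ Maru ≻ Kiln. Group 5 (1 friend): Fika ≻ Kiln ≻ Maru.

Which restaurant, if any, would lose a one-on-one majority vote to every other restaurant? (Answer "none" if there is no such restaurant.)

none

Pairwise majorities:
Kiln vs Fika: Kiln, 7–4.
Kiln vs Maru: Maru wins 6–5.
Fika vs Maru: Fika, 6–5.
No restaurant is winless: Kiln beats Fika; Fika beats Maru; Maru beats Kiln. There is no Condorcet loser.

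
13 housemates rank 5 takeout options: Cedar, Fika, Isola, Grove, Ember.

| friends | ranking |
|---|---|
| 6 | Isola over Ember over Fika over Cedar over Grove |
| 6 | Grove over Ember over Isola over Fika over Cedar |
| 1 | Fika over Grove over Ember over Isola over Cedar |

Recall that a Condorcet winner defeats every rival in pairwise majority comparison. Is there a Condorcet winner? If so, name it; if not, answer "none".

Check each pair by majority over 13 ballots:
Cedar vs Fika: Fika, 13–0.
Cedar–Isola: Isola 13–0.
Cedar vs Grove: Grove, 7–6.
Cedar vs Ember: Ember, 13–0.
Fika vs Isola: Isola, 12–1.
Fika vs Grove: Fika wins 7–6.
Fika vs Ember: Ember wins 12–1.
Isola–Grove: Grove 7–6.
Isola vs Ember: Ember wins 7–6.
Grove vs Ember: Grove, 7–6.
No restaurant is unbeaten: Cedar loses to Fika; Fika loses to Isola; Isola loses to Grove; Grove loses to Fika; Ember loses to Grove. In particular Fika → Grove → Isola → Fika is a majority cycle — no Condorcet winner exists.

none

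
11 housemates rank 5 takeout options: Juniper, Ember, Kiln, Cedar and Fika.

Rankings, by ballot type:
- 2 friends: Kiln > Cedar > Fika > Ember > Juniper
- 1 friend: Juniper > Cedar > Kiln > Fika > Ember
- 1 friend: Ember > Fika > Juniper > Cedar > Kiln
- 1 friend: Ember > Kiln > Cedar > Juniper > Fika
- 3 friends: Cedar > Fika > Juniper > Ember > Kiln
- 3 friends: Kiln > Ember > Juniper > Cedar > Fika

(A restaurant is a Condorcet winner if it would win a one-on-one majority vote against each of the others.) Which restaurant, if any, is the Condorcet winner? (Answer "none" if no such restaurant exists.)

Head-to-head results (11 friends):
Juniper vs Ember: Juniper preferred on 1+3 = 4 ballots; Ember wins 7–4.
Juniper vs Kiln: Juniper is ranked higher on 1+1+3 = 5 ballots, Kiln on 6. Kiln wins 6–5.
Juniper vs Cedar: 5 to 6, Cedar.
Juniper vs Fika: Juniper is ranked higher on 1+1+3 = 5 ballots, Fika on 6. Fika wins 6–5.
Ember vs Kiln: Ember is ranked higher on 1+1+3 = 5 ballots, Kiln on 6. Kiln wins 6–5.
Ember vs Cedar: 1+1+3 = 5 for Ember, 6 for Cedar — Cedar by 6–5.
Ember vs Fika: 1+1+3 = 5 for Ember, 6 for Fika — Fika by 6–5.
Kiln vs Cedar: Kiln is ranked higher on 2+1+3 = 6 ballots, Cedar on 5. Kiln wins 6–5.
Kiln vs Fika: 2+1+1+3 = 7 for Kiln, 4 for Fika — Kiln by 7–4.
Cedar vs Fika: Cedar preferred on 2+1+1+3+3 = 10 ballots; Cedar wins 10–1.
Kiln wins every pairwise contest, so Kiln is the Condorcet winner.

Kiln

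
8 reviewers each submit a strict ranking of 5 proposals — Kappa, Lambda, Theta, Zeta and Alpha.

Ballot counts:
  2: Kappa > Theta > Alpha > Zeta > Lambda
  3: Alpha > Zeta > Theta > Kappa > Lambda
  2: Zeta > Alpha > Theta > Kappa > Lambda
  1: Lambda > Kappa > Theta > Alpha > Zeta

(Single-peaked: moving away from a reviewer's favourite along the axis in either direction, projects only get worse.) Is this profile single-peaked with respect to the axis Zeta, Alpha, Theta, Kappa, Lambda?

yes

Axis positions: Zeta=1, Alpha=2, Theta=3, Kappa=4, Lambda=5.
Faction 1 (peak Kappa at position 4): ranking walks positions 4-3-2-1-5, expanding outward from the peak — single-peaked.
Faction 2 (peak Alpha at position 2): ranking walks positions 2-1-3-4-5, expanding outward from the peak — single-peaked.
Faction 3 (peak Zeta at position 1): ranking walks positions 1-2-3-4-5, expanding outward from the peak — single-peaked.
Faction 4 (peak Lambda at position 5): ranking walks positions 5-4-3-2-1, expanding outward from the peak — single-peaked.
Every ranking is single-peaked on this axis.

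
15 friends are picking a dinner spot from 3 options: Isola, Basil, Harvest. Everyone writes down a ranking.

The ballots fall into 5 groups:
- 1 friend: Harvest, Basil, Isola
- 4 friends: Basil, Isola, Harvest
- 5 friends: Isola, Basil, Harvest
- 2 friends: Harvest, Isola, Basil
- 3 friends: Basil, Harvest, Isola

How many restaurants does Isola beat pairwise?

1

Isola against each rival (15 friends):
Isola vs Basil: Isola is ranked higher on 5+2 = 7 ballots, Basil on 8. Basil wins 8–7.
Isola vs Harvest: Isola, 9–6.
Isola beats Harvest; loses to Basil — 1 pairwise win.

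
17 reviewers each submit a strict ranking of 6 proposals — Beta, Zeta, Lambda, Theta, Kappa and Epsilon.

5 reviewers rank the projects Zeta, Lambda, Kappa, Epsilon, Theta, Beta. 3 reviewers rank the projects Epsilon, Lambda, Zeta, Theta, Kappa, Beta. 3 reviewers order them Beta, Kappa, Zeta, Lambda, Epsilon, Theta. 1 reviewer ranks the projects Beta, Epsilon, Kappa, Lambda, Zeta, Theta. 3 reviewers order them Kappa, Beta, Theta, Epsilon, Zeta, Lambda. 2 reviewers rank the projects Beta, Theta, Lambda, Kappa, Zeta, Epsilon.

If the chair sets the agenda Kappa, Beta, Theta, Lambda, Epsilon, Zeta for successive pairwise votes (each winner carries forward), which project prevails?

Round 1: Kappa vs Beta — 11–6, Kappa advances.
Round 2: Kappa vs Theta — 12–5, Kappa advances.
Round 3: Kappa vs Lambda — 7–10, Lambda advances.
Round 4: Lambda vs Epsilon — 10–7, Lambda advances.
Round 5: Lambda vs Zeta — 6–11, Zeta advances.
Zeta survives the agenda.

Zeta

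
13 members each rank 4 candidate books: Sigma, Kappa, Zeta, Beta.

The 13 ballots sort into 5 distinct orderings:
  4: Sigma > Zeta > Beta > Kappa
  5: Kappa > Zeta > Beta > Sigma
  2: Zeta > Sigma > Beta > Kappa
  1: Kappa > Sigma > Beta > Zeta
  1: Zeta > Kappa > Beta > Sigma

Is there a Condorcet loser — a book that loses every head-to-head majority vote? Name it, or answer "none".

Beta

Head-to-head results (13 members):
Sigma vs Kappa: Sigma is ranked higher on 4+2 = 6 ballots, Kappa on 7. Kappa wins 7–6.
Sigma vs Zeta: 4+1 = 5 for Sigma, 8 for Zeta — Zeta by 8–5.
Sigma vs Beta: 7 to 6, Sigma.
Kappa–Zeta: Zeta 7–6.
Kappa vs Beta: 5+1+1 = 7 for Kappa, 6 for Beta — Kappa by 7–6.
Zeta vs Beta: Zeta, 12–1.
Beta is beaten in every head-to-head and is the Condorcet loser.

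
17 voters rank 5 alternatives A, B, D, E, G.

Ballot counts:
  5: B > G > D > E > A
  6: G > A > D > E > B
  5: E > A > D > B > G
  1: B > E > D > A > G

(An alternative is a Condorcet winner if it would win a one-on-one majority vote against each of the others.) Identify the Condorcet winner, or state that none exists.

none

Pairwise majorities:
A vs B: A is ranked higher on 6+5 = 11 ballots, B on 6. A wins 11–6.
A vs D: 6+5 = 11 for A, 6 for D — A by 11–6.
A vs E: A preferred on 6 ballots; E wins 11–6.
A vs G: A is ranked higher on 5+1 = 6 ballots, G on 11. G wins 11–6.
B vs D: 6 to 11, D.
B vs E: 6 to 11, E.
B vs G: B preferred on 5+5+1 = 11 ballots; B wins 11–6.
D vs E: 5+6 = 11 for D, 6 for E — D by 11–6.
D vs G: 6 to 11, G.
E vs G: 6 to 11, G.
Each alternative drops at least one matchup (A loses to E; B loses to A; D loses to A; E loses to D; G loses to B); the cycle A → B → G → A rules out a Condorcet winner.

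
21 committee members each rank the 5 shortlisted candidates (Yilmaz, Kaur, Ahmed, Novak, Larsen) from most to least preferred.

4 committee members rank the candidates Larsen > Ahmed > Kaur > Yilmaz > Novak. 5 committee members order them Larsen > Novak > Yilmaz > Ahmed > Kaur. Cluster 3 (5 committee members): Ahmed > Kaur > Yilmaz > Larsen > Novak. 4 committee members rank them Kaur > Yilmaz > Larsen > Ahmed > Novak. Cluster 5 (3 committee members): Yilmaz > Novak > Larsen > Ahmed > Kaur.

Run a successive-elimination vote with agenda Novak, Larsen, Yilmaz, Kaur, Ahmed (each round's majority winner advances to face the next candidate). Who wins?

Round 1: Novak vs Larsen — 3–18, Larsen advances.
Round 2: Larsen vs Yilmaz — 9–12, Yilmaz advances.
Round 3: Yilmaz vs Kaur — 8–13, Kaur advances.
Round 4: Kaur vs Ahmed — 4–17, Ahmed advances.
The agenda winner is Ahmed.

Ahmed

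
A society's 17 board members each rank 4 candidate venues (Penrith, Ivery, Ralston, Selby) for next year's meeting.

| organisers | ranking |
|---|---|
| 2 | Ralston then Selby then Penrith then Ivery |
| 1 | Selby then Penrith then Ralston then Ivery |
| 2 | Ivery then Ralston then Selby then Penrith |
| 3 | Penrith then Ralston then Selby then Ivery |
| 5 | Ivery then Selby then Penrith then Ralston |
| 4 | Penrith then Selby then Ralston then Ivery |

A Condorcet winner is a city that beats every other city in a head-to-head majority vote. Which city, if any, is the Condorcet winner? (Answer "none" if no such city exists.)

Selby

Head-to-head results (17 organisers):
Penrith–Ivery: Penrith 10–7.
Penrith vs Ralston: Penrith wins 13–4.
Penrith–Selby: Selby 10–7.
Ivery vs Ralston: Ralston wins 10–7.
Ivery vs Selby: Selby wins 10–7.
Ralston–Selby: Selby 10–7.
Selby wins every pairwise contest, so Selby is the Condorcet winner.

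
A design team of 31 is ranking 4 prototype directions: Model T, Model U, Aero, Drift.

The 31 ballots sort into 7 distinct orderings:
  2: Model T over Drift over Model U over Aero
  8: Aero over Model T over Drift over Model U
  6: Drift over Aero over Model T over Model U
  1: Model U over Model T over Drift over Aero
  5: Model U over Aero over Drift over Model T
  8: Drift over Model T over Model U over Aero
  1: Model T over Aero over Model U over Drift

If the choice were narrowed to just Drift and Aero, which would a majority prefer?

Ballots ranking Drift above Aero: 2 + 6 + 1 + 8 = 17.
Ballots ranking Aero above Drift: 31 − 17 = 14.
Drift wins the head-to-head 17–14.

Drift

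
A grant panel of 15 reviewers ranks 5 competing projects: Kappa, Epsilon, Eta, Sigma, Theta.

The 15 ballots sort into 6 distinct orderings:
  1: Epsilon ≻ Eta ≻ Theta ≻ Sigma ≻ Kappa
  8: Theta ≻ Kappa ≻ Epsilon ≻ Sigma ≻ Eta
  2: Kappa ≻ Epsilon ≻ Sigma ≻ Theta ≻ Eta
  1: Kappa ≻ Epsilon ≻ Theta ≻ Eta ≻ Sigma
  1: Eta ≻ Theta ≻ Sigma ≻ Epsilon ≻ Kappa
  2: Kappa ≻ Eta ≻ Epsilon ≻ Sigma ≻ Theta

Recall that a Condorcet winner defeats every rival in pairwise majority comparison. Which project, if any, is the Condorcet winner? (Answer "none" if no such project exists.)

Head-to-head results (15 reviewers):
Kappa vs Epsilon: 13 to 2, Kappa.
Kappa vs Eta: Kappa, 13–2.
Kappa vs Sigma: Kappa wins 13–2.
Kappa vs Theta: Kappa preferred on 2+1+2 = 5 ballots; Theta wins 10–5.
Epsilon–Eta: Epsilon 12–3.
Epsilon vs Sigma: Epsilon wins 14–1.
Epsilon vs Theta: Theta, 9–6.
Eta vs Sigma: 1+1+1+2 = 5 for Eta, 10 for Sigma — Sigma by 10–5.
Eta vs Theta: Eta preferred on 1+1+2 = 4 ballots; Theta wins 11–4.
Sigma vs Theta: Sigma preferred on 2+2 = 4 ballots; Theta wins 11–4.
Theta beats each of Kappa, Epsilon, Eta, Sigma — Theta is the Condorcet winner.

Theta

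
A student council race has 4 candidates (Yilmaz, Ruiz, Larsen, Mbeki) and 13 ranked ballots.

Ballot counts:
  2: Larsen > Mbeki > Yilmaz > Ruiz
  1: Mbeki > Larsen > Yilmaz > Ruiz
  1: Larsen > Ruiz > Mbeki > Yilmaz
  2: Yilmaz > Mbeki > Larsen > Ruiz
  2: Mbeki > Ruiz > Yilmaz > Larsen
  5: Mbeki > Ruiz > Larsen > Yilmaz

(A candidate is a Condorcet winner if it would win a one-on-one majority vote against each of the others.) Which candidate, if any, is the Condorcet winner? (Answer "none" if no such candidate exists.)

Head-to-head results (13 voters):
Yilmaz vs Ruiz: Yilmaz is ranked higher on 2+1+2 = 5 ballots, Ruiz on 8. Ruiz wins 8–5.
Yilmaz vs Larsen: Larsen wins 9–4.
Yilmaz vs Mbeki: Yilmaz preferred on 2 ballots; Mbeki wins 11–2.
Ruiz vs Larsen: Ruiz, 7–6.
Ruiz vs Mbeki: Mbeki, 12–1.
Larsen vs Mbeki: 3 to 10, Mbeki.
Mbeki beats each of Yilmaz, Ruiz, Larsen — Mbeki is the Condorcet winner.

Mbeki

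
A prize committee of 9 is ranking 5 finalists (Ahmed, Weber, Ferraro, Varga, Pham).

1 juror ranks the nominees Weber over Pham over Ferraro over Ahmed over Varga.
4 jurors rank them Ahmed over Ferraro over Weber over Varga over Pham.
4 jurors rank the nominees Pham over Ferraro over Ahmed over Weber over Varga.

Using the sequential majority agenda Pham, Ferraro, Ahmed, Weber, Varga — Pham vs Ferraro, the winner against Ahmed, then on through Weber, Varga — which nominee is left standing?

Weber

Round 1: Pham vs Ferraro — 5–4, Pham advances.
Round 2: Pham vs Ahmed — 5–4, Pham advances.
Round 3: Pham vs Weber — 4–5, Weber advances.
Round 4: Weber vs Varga — 9–0, Weber advances.
Weber survives the agenda.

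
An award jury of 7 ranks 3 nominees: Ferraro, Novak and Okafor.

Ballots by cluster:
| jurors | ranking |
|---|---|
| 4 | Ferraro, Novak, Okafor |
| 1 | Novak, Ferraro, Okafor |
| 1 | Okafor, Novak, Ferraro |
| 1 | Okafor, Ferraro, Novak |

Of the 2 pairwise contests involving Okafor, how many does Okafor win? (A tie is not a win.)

Okafor against each rival (7 jurors):
Okafor vs Ferraro: Ferraro, 5–2.
Okafor vs Novak: Novak, 5–2.
Okafor beats no one; loses to Ferraro, Novak — 0 pairwise wins.

0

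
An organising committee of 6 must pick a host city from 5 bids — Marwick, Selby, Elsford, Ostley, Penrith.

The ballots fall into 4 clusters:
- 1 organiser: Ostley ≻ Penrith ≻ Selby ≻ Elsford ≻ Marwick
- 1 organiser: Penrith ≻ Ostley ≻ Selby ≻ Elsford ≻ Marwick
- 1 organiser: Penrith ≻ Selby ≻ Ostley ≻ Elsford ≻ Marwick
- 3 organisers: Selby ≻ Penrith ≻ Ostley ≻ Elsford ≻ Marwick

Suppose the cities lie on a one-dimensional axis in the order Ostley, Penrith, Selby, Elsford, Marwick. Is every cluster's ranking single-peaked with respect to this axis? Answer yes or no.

yes

Axis positions: Ostley=1, Penrith=2, Selby=3, Elsford=4, Marwick=5.
Cluster 1 (peak Ostley at position 1): ranking walks positions 1-2-3-4-5, expanding outward from the peak — single-peaked.
Cluster 2 (peak Penrith at position 2): ranking walks positions 2-1-3-4-5, expanding outward from the peak — single-peaked.
Cluster 3 (peak Penrith at position 2): ranking walks positions 2-3-1-4-5, expanding outward from the peak — single-peaked.
Cluster 4 (peak Selby at position 3): ranking walks positions 3-2-1-4-5, expanding outward from the peak — single-peaked.
Every ranking is single-peaked on this axis.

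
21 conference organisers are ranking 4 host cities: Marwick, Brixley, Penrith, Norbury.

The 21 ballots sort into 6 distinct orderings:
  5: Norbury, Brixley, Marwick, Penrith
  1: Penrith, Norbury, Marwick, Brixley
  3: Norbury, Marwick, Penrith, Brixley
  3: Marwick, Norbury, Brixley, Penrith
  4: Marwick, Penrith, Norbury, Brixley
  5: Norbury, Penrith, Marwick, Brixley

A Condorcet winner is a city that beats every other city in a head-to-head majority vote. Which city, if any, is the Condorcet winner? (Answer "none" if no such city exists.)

Pairwise majorities:
Marwick vs Brixley: Marwick wins 16–5.
Marwick vs Penrith: 15 to 6, Marwick.
Marwick–Norbury: Norbury 14–7.
Brixley–Penrith: Penrith 13–8.
Brixley vs Norbury: Norbury, 21–0.
Penrith vs Norbury: Penrith preferred on 1+4 = 5 ballots; Norbury wins 16–5.
Norbury wins every pairwise contest, so Norbury is the Condorcet winner.

Norbury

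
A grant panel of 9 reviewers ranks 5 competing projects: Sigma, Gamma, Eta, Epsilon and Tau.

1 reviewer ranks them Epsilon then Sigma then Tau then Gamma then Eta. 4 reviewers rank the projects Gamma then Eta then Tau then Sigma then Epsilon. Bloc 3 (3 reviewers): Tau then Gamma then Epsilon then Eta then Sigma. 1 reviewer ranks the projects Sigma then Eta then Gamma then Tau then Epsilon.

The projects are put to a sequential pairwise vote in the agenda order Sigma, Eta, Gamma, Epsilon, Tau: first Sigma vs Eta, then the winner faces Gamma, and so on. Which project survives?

Round 1: Sigma vs Eta — 2–7, Eta advances.
Round 2: Eta vs Gamma — 1–8, Gamma advances.
Round 3: Gamma vs Epsilon — 8–1, Gamma advances.
Round 4: Gamma vs Tau — 5–4, Gamma advances.
Gamma survives the agenda.

Gamma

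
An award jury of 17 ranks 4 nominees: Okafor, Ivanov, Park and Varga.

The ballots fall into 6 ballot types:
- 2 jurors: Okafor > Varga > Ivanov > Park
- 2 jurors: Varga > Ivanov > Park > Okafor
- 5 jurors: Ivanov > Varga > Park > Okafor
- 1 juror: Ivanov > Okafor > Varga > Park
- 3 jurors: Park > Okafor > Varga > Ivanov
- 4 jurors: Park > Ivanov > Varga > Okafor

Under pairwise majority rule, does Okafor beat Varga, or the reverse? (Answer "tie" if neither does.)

Varga

Ballots ranking Okafor above Varga: 2 + 1 + 3 = 6.
Ballots ranking Varga above Okafor: 17 − 6 = 11.
Varga wins the head-to-head 11–6.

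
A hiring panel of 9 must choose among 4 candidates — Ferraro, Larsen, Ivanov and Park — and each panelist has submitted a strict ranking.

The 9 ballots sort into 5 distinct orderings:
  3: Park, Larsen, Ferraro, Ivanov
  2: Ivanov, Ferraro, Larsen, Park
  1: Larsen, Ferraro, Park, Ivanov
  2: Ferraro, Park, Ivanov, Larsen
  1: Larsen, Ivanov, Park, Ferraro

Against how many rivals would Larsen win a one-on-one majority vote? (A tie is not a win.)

2

Larsen against each rival (9 committee members):
Larsen vs Ferraro: Larsen wins 5–4.
Larsen vs Ivanov: Larsen is ranked higher on 3+1+1 = 5 ballots, Ivanov on 4. Larsen wins 5–4.
Larsen vs Park: Park, 5–4.
Larsen beats Ferraro, Ivanov; loses to Park — 2 pairwise wins.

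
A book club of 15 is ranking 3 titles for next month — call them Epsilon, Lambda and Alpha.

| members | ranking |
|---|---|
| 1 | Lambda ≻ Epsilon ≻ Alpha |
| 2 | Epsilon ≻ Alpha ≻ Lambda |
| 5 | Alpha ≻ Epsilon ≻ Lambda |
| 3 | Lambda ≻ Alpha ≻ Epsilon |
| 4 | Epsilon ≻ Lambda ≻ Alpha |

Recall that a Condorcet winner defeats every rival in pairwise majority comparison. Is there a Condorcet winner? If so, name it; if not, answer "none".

none

Check each pair by majority over 15 ballots:
Epsilon vs Lambda: Epsilon is ranked higher on 2+5+4 = 11 ballots, Lambda on 4. Epsilon wins 11–4.
Epsilon vs Alpha: 7 to 8, Alpha.
Lambda vs Alpha: Lambda is ranked higher on 1+3+4 = 8 ballots, Alpha on 7. Lambda wins 8–7.
No book is unbeaten: Epsilon loses to Alpha; Lambda loses to Epsilon; Alpha loses to Lambda. In particular Epsilon beats Lambda beats Alpha beats Epsilon is a majority cycle — no Condorcet winner exists.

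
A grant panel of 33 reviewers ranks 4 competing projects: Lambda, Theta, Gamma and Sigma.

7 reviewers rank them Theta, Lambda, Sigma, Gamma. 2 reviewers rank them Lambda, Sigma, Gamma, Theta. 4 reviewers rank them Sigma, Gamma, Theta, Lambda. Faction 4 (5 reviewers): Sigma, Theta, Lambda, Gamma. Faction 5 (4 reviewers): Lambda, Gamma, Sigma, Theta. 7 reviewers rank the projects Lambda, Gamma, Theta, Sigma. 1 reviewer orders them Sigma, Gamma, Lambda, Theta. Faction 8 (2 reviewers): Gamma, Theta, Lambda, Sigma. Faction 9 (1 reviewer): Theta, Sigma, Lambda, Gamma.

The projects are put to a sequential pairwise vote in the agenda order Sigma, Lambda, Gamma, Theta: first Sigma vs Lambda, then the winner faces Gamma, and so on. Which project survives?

Round 1: Sigma vs Lambda — 11–22, Lambda advances.
Round 2: Lambda vs Gamma — 26–7, Lambda advances.
Round 3: Lambda vs Theta — 14–19, Theta advances.
Theta survives the agenda.

Theta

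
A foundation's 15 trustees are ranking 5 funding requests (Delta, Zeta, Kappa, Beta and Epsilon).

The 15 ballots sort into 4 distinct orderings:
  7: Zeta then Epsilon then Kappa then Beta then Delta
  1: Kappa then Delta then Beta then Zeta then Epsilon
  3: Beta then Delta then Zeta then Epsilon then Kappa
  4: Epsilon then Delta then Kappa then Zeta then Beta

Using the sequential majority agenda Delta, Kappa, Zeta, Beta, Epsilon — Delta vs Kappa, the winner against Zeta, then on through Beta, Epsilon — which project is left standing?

Zeta

Round 1: Delta vs Kappa — 7–8, Kappa advances.
Round 2: Kappa vs Zeta — 5–10, Zeta advances.
Round 3: Zeta vs Beta — 11–4, Zeta advances.
Round 4: Zeta vs Epsilon — 11–4, Zeta advances.
Zeta survives the agenda.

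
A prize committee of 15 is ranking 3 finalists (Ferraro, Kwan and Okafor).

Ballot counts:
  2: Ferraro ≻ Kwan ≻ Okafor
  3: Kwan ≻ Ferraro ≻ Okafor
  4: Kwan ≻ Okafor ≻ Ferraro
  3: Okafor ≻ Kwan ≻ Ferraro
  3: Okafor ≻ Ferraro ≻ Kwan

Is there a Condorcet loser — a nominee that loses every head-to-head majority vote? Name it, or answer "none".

Pairwise majorities:
Ferraro vs Kwan: 2+3 = 5 for Ferraro, 10 for Kwan — Kwan by 10–5.
Ferraro vs Okafor: Ferraro preferred on 2+3 = 5 ballots; Okafor wins 10–5.
Kwan vs Okafor: Kwan, 9–6.
Only Ferraro has no wins; Ferraro is the Condorcet loser.

Ferraro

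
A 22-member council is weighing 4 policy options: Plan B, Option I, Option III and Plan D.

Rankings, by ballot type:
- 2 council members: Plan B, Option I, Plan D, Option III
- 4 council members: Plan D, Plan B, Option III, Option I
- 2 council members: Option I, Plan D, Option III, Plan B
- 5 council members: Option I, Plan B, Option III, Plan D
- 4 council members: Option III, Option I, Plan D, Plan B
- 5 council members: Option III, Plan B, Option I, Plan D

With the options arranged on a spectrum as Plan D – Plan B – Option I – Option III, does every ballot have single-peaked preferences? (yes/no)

no

Axis positions: Plan D=1, Plan B=2, Option I=3, Option III=4.
Ballot type 1 (peak Plan B at position 2): ranking walks positions 2-3-1-4, expanding outward from the peak — single-peaked.
Ballot type 2: ranking walks positions 1-2-4-3; Option III is ranked above Option I even though Option I lies between Option III and the peak Plan D on the axis — preferences dip and rise again. Not single-peaked.
Ballot type 3: ranking walks positions 3-1-4-2; Plan D is ranked above Plan B even though Plan B lies between Plan D and the peak Option I on the axis — preferences dip and rise again. Not single-peaked.
Ballot type 4 (peak Option I at position 3): ranking walks positions 3-2-4-1, expanding outward from the peak — single-peaked.
Ballot type 5: ranking walks positions 4-3-1-2; Plan D is ranked above Plan B even though Plan B lies between Plan D and the peak Option III on the axis — preferences dip and rise again. Not single-peaked.
Ballot type 6: ranking walks positions 4-2-3-1; Plan B is ranked above Option I even though Option I lies between Plan B and the peak Option III on the axis — preferences dip and rise again. Not single-peaked.
Ballot type 2 violates single-peakedness, so the profile is not single-peaked on this axis.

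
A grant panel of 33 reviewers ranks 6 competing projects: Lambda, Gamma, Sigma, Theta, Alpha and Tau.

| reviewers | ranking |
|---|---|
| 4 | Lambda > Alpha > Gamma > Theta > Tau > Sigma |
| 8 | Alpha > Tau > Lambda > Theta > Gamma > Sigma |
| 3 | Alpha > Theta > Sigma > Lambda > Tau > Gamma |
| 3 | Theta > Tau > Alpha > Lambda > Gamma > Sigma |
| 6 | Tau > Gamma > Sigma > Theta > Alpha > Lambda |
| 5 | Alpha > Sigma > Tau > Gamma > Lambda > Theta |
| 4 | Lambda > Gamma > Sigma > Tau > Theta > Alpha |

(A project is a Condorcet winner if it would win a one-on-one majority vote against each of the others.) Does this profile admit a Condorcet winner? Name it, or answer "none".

Alpha

Check each pair by majority over 33 ballots:
Lambda vs Gamma: 22 to 11, Lambda.
Lambda vs Sigma: 19 to 14, Lambda.
Lambda vs Theta: 21 to 12, Lambda.
Lambda vs Alpha: 8 to 25, Alpha.
Lambda vs Tau: 11 to 22, Tau.
Gamma vs Sigma: Gamma preferred on 4+8+3+6+4 = 25 ballots; Gamma wins 25–8.
Gamma vs Theta: 19 to 14, Gamma.
Gamma vs Alpha: 10 to 23, Alpha.
Gamma vs Tau: 8 to 25, Tau.
Sigma vs Theta: Sigma preferred on 6+5+4 = 15 ballots; Theta wins 18–15.
Sigma vs Alpha: 10 to 23, Alpha.
Sigma vs Tau: Sigma preferred on 3+5+4 = 12 ballots; Tau wins 21–12.
Theta vs Alpha: Theta is ranked higher on 3+6+4 = 13 ballots, Alpha on 20. Alpha wins 20–13.
Theta vs Tau: Theta preferred on 4+3+3 = 10 ballots; Tau wins 23–10.
Alpha vs Tau: Alpha is ranked higher on 4+8+3+5 = 20 ballots, Tau on 13. Alpha wins 20–13.
Alpha defeats every rival head-to-head and is the Condorcet winner.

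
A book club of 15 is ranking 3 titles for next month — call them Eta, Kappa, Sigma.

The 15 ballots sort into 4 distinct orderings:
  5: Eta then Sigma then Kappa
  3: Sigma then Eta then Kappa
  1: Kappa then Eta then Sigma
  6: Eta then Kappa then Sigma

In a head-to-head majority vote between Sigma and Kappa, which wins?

Sigma

Ballots ranking Sigma above Kappa: 5 + 3 = 8.
Ballots ranking Kappa above Sigma: 15 − 8 = 7.
Sigma wins the head-to-head 8–7.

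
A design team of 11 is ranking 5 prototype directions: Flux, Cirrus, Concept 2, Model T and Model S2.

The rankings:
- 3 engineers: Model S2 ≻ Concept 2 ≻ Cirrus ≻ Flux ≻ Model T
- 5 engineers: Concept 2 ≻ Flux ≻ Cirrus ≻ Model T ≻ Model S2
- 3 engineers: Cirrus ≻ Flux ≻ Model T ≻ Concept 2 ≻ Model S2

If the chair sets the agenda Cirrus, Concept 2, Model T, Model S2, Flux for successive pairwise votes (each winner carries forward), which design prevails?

Round 1: Cirrus vs Concept 2 — 3–8, Concept 2 advances.
Round 2: Concept 2 vs Model T — 8–3, Concept 2 advances.
Round 3: Concept 2 vs Model S2 — 8–3, Concept 2 advances.
Round 4: Concept 2 vs Flux — 8–3, Concept 2 advances.
The agenda winner is Concept 2.

Concept 2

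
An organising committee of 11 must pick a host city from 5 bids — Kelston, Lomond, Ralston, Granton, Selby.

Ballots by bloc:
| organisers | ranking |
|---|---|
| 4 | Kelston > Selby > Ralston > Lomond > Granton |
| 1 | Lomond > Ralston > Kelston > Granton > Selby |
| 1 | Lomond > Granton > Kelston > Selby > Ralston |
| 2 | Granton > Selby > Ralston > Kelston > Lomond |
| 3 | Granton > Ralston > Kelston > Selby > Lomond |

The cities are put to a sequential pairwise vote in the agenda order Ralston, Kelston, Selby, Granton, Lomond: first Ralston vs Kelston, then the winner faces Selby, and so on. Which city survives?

Round 1: Ralston vs Kelston — 6–5, Ralston advances.
Round 2: Ralston vs Selby — 4–7, Selby advances.
Round 3: Selby vs Granton — 4–7, Granton advances.
Round 4: Granton vs Lomond — 5–6, Lomond advances.
Lomond survives the agenda.

Lomond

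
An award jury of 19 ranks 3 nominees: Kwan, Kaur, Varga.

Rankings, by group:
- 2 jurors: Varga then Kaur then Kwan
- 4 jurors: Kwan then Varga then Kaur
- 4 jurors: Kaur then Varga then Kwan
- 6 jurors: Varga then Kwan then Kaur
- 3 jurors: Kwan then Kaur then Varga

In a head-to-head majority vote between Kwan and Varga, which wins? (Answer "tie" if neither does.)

Ballots ranking Kwan above Varga: 4 + 3 = 7.
Ballots ranking Varga above Kwan: 19 − 7 = 12.
Varga wins the head-to-head 12–7.

Varga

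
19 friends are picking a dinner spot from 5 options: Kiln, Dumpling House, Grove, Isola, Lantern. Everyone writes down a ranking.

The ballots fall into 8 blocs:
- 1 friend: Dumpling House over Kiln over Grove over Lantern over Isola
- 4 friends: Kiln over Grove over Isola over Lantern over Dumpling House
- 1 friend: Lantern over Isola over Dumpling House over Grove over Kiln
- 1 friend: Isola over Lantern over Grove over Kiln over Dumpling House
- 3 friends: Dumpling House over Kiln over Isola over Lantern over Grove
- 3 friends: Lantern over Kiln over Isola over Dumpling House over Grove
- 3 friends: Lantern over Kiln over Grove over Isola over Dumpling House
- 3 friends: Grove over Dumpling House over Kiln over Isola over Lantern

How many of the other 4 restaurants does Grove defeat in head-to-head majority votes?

2

Grove against each rival (19 friends):
Grove–Kiln: Kiln 14–5.
Grove vs Dumpling House: 11 to 8, Grove.
Grove vs Isola: 1+4+3+3 = 11 for Grove, 8 for Isola — Grove by 11–8.
Grove–Lantern: Lantern 11–8.
Grove beats Dumpling House, Isola; loses to Kiln, Lantern — 2 pairwise wins.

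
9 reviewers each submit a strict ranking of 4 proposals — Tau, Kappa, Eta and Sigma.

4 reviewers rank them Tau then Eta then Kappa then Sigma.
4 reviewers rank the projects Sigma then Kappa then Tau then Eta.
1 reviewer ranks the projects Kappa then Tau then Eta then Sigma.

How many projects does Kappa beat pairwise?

Kappa against each rival (9 reviewers):
Kappa–Tau: Kappa 5–4.
Kappa vs Eta: Kappa is ranked higher on 4+1 = 5 ballots, Eta on 4. Kappa wins 5–4.
Kappa vs Sigma: 4+1 = 5 for Kappa, 4 for Sigma — Kappa by 5–4.
Kappa beats Tau, Eta, Sigma — 3 pairwise wins.

3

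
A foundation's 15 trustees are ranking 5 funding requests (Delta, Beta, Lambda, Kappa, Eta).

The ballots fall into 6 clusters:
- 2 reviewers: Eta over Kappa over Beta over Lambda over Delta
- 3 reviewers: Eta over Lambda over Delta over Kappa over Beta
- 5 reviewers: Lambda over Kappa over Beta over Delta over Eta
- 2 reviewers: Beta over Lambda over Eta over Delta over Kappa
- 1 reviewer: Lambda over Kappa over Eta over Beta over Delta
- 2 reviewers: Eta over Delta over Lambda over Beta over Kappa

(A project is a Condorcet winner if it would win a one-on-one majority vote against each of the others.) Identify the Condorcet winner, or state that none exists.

Lambda

Pairwise majorities:
Delta vs Beta: Beta wins 10–5.
Delta–Lambda: Lambda 13–2.
Delta vs Kappa: 3+2+2 = 7 for Delta, 8 for Kappa — Kappa by 8–7.
Delta–Eta: Eta 10–5.
Beta–Lambda: Lambda 11–4.
Beta–Kappa: Kappa 11–4.
Beta vs Eta: Eta, 8–7.
Lambda vs Kappa: Lambda preferred on 3+5+2+1+2 = 13 ballots; Lambda wins 13–2.
Lambda–Eta: Lambda 8–7.
Kappa vs Eta: 5+1 = 6 for Kappa, 9 for Eta — Eta by 9–6.
Lambda defeats every rival head-to-head and is the Condorcet winner.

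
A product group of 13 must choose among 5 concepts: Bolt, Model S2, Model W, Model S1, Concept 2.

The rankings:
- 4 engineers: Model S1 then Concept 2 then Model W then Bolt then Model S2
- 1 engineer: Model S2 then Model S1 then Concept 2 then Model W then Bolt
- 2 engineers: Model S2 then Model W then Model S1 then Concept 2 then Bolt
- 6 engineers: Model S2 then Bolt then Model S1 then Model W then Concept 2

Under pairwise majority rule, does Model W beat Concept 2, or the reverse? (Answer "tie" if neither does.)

Model W

Ballots ranking Model W above Concept 2: 2 + 6 = 8.
Ballots ranking Concept 2 above Model W: 13 − 8 = 5.
Model W wins the head-to-head 8–5.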